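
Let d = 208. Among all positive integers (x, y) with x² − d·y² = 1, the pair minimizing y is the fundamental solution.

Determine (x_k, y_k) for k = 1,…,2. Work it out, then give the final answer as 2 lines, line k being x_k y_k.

√208 = [14; 2,2,1,2,2,28, …], period ℓ=6 (even) → k=5
k=0  a_k=14  p_k/q_k = 14/1
k=1  a_k=2  p_k/q_k = 29/2
…
k=3  a_k=1  p_k/q_k = 101/7
k=4  a_k=2  p_k/q_k = 274/19
k=5  a_k=2  p_k/q_k = 649/45
(x₁, y₁) = (649, 45);  649² − 208·45² = 1 ✓
(649+45√208)^2 = 842401 + 58410√208

649 45
842401 58410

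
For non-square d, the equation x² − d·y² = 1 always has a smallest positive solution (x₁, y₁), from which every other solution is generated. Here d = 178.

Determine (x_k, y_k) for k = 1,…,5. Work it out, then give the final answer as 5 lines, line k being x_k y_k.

d=178: √d = [13; 2,1,12,1,2,26] (ℓ=6, even), read p_5/q_5
step 0: (13, 1)  from 13·(1,0) + (0,1)
…
step 2: (40, 3)  from 1·(27,2) + (13,1)
…
step 4: (547, 41)  from 1·(507,38) + (40,3)
step 5: (1601, 120)  from 2·(547,41) + (507,38)
→ (1601, 120).  Check: 1601²=2563201, 178·120²=2563200, difference 1.
(x_2, y_2) = (1601·1601 + 178·120·120, 1601·120 + 120·1601) = (5126401, 384240)
(x_3, y_3) = (1601·5126401 + 178·120·384240, 1601·384240 + 120·5126401) = (16414734401, 1230336360)
(x_4, y_4) = (1601·16414734401 + 178·120·1230336360, 1601·1230336360 + 120·16414734401) = (52559974425601, 3939536640480)
(x_5, y_5) = (1601·52559974425601 + 178·120·3939536640480, 1601·3939536640480 + 120·52559974425601) = (168297021696040001, 12614395092480600)

1601 120
5126401 384240
16414734401 1230336360
52559974425601 3939536640480
168297021696040001 12614395092480600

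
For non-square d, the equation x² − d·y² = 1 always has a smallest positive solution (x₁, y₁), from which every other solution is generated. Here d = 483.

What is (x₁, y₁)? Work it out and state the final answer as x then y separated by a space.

√483 → a₀=21, period (1,42); ℓ=2 even so k=1
step 0: (21, 1)  from 21·(1,0) + (0,1)
step 1: (22, 1)  from 1·(21,1) + (1,0)
(x₁, y₁) = (22, 1);  22² − 483·1² = 1 ✓

22 1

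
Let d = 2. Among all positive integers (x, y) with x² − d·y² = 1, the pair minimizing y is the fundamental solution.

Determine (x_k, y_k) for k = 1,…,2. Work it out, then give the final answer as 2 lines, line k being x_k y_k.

d=2: √d = [1; 2] (ℓ=1, odd), read p_1/q_1
step 0: (1, 1)  from 1·(1,0) + (0,1)
step 1: (3, 2)  from 2·(1,1) + (1,0)
fundamental: x₁=3, y₁=2  (since 9 − 2·4 = 1)
k=2:  x_2 = 3·3+2·2·2 = 17,  y_2 = 3·2+2·3 = 12

3 2
17 12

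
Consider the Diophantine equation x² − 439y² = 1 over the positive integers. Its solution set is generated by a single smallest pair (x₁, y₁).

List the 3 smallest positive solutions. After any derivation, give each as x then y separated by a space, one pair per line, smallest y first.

440 21
387199 18480
340734680 16262379

√439 = [20; 1,19,1,40, …], period ℓ=4 (even) → k=3
i=0: a=20 ⇒ p=20, q=1
i=1: a=1 ⇒ p=21, q=1
i=2: a=19 ⇒ p=419, q=20
i=3: a=1 ⇒ p=440, q=21
(x₁, y₁) = (440, 21);  440² − 439·21² = 1 ✓
(440+21√439)^2 = 387199 + 18480√439
(440+21√439)^3 = 340734680 + 16262379√439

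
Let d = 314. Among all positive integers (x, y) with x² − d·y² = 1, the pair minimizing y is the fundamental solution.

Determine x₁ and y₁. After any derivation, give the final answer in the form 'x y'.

√314 → a₀=17, period (1,2,1,1,2,1,34); ℓ=7 odd so k=13
k=0  a_k=17  p_k/q_k = 17/1
…
k=2  a_k=2  p_k/q_k = 53/3
k=3  a_k=1  p_k/q_k = 71/4
k=4  a_k=1  p_k/q_k = 124/7
…
k=6  a_k=1  p_k/q_k = 443/25
k=7  a_k=34  p_k/q_k = 15381/868
…
k=9  a_k=2  p_k/q_k = 47029/2654
k=10  a_k=1  p_k/q_k = 62853/3547
…
k=12  a_k=2  p_k/q_k = 282617/15949
k=13  a_k=1  p_k/q_k = 392499/22150
→ (392499, 22150).  Check: 392499²=154055465001, 314·22150²=154055465000, difference 1.

392499 22150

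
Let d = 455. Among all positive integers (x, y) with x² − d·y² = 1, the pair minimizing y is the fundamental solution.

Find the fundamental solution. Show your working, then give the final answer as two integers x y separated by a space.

64 3

√455 = [21; 3,42, …], period ℓ=2 (even) → k=1
a_0=21:  p_0=21·1+0=21,  q_0=21·0+1=1
a_1=3:  p_1=3·21+1=64,  q_1=3·1+0=3
→ (64, 3).  Check: 64²=4096, 455·3²=4095, difference 1.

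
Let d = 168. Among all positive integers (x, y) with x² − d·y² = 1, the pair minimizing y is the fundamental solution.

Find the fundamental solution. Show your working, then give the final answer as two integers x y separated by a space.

[12; 1,24] for √168; ℓ=2 ⇒ convergent index 1
k=0  a_k=12  p_k/q_k = 12/1
k=1  a_k=1  p_k/q_k = 13/1
→ (13, 1).  Check: 13²=169, 168·1²=168, difference 1.

13 1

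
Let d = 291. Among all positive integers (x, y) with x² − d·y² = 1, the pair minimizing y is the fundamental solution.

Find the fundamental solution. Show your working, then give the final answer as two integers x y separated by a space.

√291 = [17; 17,34, …], period ℓ=2 (even) → k=1
k=0  a_k=17  p_k/q_k = 17/1
k=1  a_k=17  p_k/q_k = 290/17
(x₁, y₁) = (290, 17);  290² − 291·17² = 1 ✓

290 17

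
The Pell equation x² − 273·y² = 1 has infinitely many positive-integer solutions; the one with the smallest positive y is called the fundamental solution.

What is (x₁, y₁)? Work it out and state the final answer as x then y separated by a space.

727 44

√273 = [16; 1,1,10,1,1,32, …], period ℓ=6 (even) → k=5
i=0: a=16 ⇒ p=16, q=1
i=1: a=1 ⇒ p=17, q=1
i=2: a=1 ⇒ p=33, q=2
i=3: a=10 ⇒ p=347, q=21
i=4: a=1 ⇒ p=380, q=23
i=5: a=1 ⇒ p=727, q=44
(x₁, y₁) = (727, 44);  727² − 273·44² = 1 ✓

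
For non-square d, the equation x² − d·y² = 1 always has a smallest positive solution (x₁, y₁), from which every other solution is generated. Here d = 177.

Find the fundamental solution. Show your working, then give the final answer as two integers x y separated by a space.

d=177: √d = [13; 3,3,2,8,2,3,3,26] (ℓ=8, even), read p_7/q_7
k=0  a_k=13  p_k/q_k = 13/1
…
k=4  a_k=8  p_k/q_k = 2581/194
…
k=6  a_k=3  p_k/q_k = 18985/1427
k=7  a_k=3  p_k/q_k = 62423/4692
(x₁, y₁) = (62423, 4692);  62423² − 177·4692² = 1 ✓

62423 4692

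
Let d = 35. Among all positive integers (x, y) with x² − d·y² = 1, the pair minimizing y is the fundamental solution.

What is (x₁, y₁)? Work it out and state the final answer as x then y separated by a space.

6 1

[5; 1,10] for √35; ℓ=2 ⇒ convergent index 1
i=0: a=5 ⇒ p=5, q=1
i=1: a=1 ⇒ p=6, q=1
fundamental: x₁=6, y₁=1  (since 36 − 35·1 = 1)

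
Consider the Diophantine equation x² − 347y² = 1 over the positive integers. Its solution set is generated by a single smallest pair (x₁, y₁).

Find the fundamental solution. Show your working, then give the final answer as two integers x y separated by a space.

[18; 1,1,1,2,4,…,1,1,36] for √347; ℓ=14 ⇒ convergent index 13
i=0: a=18 ⇒ p=18, q=1
…
i=3: a=1 ⇒ p=56, q=3
i=4: a=2 ⇒ p=149, q=8
i=5: a=4 ⇒ p=652, q=35
…
i=8: a=1 ⇒ p=15070, q=809
…
i=12: a=1 ⇒ p=402885, q=21628
i=13: a=1 ⇒ p=641602, q=34443
(x₁, y₁) = (641602, 34443);  641602² − 347·34443² = 1 ✓

641602 34443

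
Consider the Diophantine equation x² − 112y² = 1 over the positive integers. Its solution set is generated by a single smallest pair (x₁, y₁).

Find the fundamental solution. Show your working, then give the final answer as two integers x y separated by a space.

127 12

[10; 1,1,2,1,1,20] for √112; ℓ=6 ⇒ convergent index 5
k=0  a_k=10  p_k/q_k = 10/1
k=1  a_k=1  p_k/q_k = 11/1
…
k=3  a_k=2  p_k/q_k = 53/5
k=4  a_k=1  p_k/q_k = 74/7
k=5  a_k=1  p_k/q_k = 127/12
(x₁, y₁) = (127, 12);  127² − 112·12² = 1 ✓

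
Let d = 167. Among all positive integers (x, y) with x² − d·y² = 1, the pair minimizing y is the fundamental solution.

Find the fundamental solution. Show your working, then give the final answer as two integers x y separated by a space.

168 13

d=167: √d = [12; 1,11,1,24] (ℓ=4, even), read p_3/q_3
a_0=12:  p_0=12·1+0=12,  q_0=12·0+1=1
a_1=1:  p_1=1·12+1=13,  q_1=1·1+0=1
a_2=11:  p_2=11·13+12=155,  q_2=11·1+1=12
a_3=1:  p_3=1·155+13=168,  q_3=1·12+1=13
fundamental: x₁=168, y₁=13  (since 28224 − 167·169 = 1)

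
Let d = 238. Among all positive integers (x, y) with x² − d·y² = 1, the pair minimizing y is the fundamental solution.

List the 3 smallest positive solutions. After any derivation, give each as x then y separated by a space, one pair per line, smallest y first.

√238 → a₀=15, period (2,2,1,14,1,2,2,30); ℓ=8 even so k=7
i=0: a=15 ⇒ p=15, q=1
i=1: a=2 ⇒ p=31, q=2
i=2: a=2 ⇒ p=77, q=5
i=3: a=1 ⇒ p=108, q=7
i=4: a=14 ⇒ p=1589, q=103
i=5: a=1 ⇒ p=1697, q=110
i=6: a=2 ⇒ p=4983, q=323
i=7: a=2 ⇒ p=11663, q=756
(x₁, y₁) = (11663, 756);  11663² − 238·756² = 1 ✓
(x_2, y_2) = (11663·11663 + 238·756·756, 11663·756 + 756·11663) = (272051137, 17634456)
(x_3, y_3) = (11663·272051137 + 238·756·17634456, 11663·17634456 + 756·272051137) = (6345864809999, 411341319900)

11663 756
272051137 17634456
6345864809999 411341319900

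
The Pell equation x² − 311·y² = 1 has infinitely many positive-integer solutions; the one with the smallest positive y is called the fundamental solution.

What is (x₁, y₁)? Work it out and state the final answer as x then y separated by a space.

16883880 957397

d=311: √d = [17; 1,1,1,2,1,…,1,1,34] (ℓ=16, even), read p_15/q_15
k=0  a_k=17  p_k/q_k = 17/1
…
k=2  a_k=1  p_k/q_k = 35/2
k=3  a_k=1  p_k/q_k = 53/3
…
k=9  a_k=3  p_k/q_k = 217583/12338
…
k=11  a_k=1  p_k/q_k = 1594239/90401
…
k=14  a_k=1  p_k/q_k = 10724507/608131
k=15  a_k=1  p_k/q_k = 16883880/957397
→ (16883880, 957397).  Check: 16883880²=285065403854400, 311·957397²=285065403854399, difference 1.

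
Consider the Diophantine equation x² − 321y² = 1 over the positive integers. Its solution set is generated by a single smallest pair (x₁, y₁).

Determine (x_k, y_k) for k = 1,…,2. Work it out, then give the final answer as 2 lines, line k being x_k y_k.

[17; 1,10,1,34] for √321; ℓ=4 ⇒ convergent index 3
i=0: a=17 ⇒ p=17, q=1
…
i=2: a=10 ⇒ p=197, q=11
i=3: a=1 ⇒ p=215, q=12
→ (215, 12).  Check: 215²=46225, 321·12²=46224, difference 1.
k=2:  x_2 = 215·215+321·12·12 = 92449,  y_2 = 215·12+12·215 = 5160

215 12
92449 5160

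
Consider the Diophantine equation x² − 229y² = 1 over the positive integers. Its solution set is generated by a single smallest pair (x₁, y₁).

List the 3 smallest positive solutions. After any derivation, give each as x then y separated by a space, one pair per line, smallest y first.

√229 → a₀=15, period (7,1,1,7,30); ℓ=5 odd so k=9
i=0: a=15 ⇒ p=15, q=1
i=1: a=7 ⇒ p=106, q=7
i=2: a=1 ⇒ p=121, q=8
i=3: a=1 ⇒ p=227, q=15
…
i=5: a=30 ⇒ p=51527, q=3405
…
i=8: a=1 ⇒ p=776325, q=51301
i=9: a=7 ⇒ p=5848201, q=386460
fundamental: x₁=5848201, y₁=386460  (since 34201454936401 − 229·149351331600 = 1)
n=2: (5848201,386460)∘(5848201,386460) = (5848201·5848201+229·386460·386460, 5848201·386460+386460·5848201) = (68402909872801,4520191516920)
n=3: (68402909872801,4520191516920)∘(5848201,386460) = (5848201·68402909872801+229·386460·4520191516920, 5848201·4520191516920+386460·68402909872801) = (800067931842043513801,52869977098885735380)

5848201 386460
68402909872801 4520191516920
800067931842043513801 52869977098885735380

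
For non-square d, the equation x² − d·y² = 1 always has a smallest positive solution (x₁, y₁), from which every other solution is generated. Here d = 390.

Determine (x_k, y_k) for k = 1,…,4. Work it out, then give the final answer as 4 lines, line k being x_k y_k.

79 4
12481 632
1971919 99852
311550721 15775984

√390 → a₀=19, period (1,2,1,38); ℓ=4 even so k=3
k=0  a_k=19  p_k/q_k = 19/1
…
k=2  a_k=2  p_k/q_k = 59/3
k=3  a_k=1  p_k/q_k = 79/4
→ (79, 4).  Check: 79²=6241, 390·4²=6240, difference 1.
(x_2, y_2) = (79·79 + 390·4·4, 79·4 + 4·79) = (12481, 632)
(x_3, y_3) = (79·12481 + 390·4·632, 79·632 + 4·12481) = (1971919, 99852)
(x_4, y_4) = (79·1971919 + 390·4·99852, 79·99852 + 4·1971919) = (311550721, 15775984)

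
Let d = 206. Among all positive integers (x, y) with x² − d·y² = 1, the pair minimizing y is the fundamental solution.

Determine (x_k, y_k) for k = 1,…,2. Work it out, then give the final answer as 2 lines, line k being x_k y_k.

59535 4148
7088832449 493902360

[14; 2,1,5,14,5,1,2,28] for √206; ℓ=8 ⇒ convergent index 7
step 0: (14, 1)  from 14·(1,0) + (0,1)
…
step 2: (43, 3)  from 1·(29,2) + (14,1)
step 3: (244, 17)  from 5·(43,3) + (29,2)
step 4: (3459, 241)  from 14·(244,17) + (43,3)
step 5: (17539, 1222)  from 5·(3459,241) + (244,17)
step 6: (20998, 1463)  from 1·(17539,1222) + (3459,241)
step 7: (59535, 4148)  from 2·(20998,1463) + (17539,1222)
(x₁, y₁) = (59535, 4148);  59535² − 206·4148² = 1 ✓
k=2:  x_2 = 59535·59535+206·4148·4148 = 7088832449,  y_2 = 59535·4148+4148·59535 = 493902360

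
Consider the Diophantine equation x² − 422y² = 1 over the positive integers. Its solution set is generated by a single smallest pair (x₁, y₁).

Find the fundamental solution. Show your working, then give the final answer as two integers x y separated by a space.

√422 = [20; 1,1,5,2,1,…,1,1,40, …], period ℓ=14 (even) → k=13
i=0: a=20 ⇒ p=20, q=1
…
i=4: a=2 ⇒ p=493, q=24
i=5: a=1 ⇒ p=719, q=35
…
i=7: a=20 ⇒ p=53719, q=2615
…
i=12: a=1 ⇒ p=3810680, q=185501
i=13: a=1 ⇒ p=7022501, q=341850
fundamental: x₁=7022501, y₁=341850  (since 49315520295001 − 422·116861422500 = 1)

7022501 341850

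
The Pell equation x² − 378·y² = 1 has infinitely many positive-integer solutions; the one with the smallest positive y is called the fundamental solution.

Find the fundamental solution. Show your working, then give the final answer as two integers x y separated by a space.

8749 450

√378 = [19; 2,3,1,4,1,3,2,38, …], period ℓ=8 (even) → k=7
a_0=19:  p_0=19·1+0=19,  q_0=19·0+1=1
…
a_4=4:  p_4=4·175+136=836,  q_4=4·9+7=43
a_5=1:  p_5=1·836+175=1011,  q_5=1·43+9=52
a_6=3:  p_6=3·1011+836=3869,  q_6=3·52+43=199
a_7=2:  p_7=2·3869+1011=8749,  q_7=2·199+52=450
→ (8749, 450).  Check: 8749²=76545001, 378·450²=76545000, difference 1.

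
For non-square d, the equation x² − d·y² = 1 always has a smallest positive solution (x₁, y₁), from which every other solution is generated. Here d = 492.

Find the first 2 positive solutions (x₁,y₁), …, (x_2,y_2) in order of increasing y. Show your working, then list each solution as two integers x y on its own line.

√492 = [22; 5,1,1,10,1,1,5,44, …], period ℓ=8 (even) → k=7
k=0  a_k=22  p_k/q_k = 22/1
k=1  a_k=5  p_k/q_k = 111/5
k=2  a_k=1  p_k/q_k = 133/6
k=3  a_k=1  p_k/q_k = 244/11
k=4  a_k=10  p_k/q_k = 2573/116
k=5  a_k=1  p_k/q_k = 2817/127
k=6  a_k=1  p_k/q_k = 5390/243
k=7  a_k=5  p_k/q_k = 29767/1342
fundamental: x₁=29767, y₁=1342  (since 886074289 − 492·1800964 = 1)
k=2:  x_2 = 29767·29767+492·1342·1342 = 1772148577,  y_2 = 29767·1342+1342·29767 = 79894628

29767 1342
1772148577 79894628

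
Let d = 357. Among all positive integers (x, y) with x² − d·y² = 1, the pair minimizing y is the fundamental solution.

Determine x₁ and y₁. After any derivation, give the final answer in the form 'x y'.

d=357: √d = [18; 1,8,2,8,1,36] (ℓ=6, even), read p_5/q_5
a_0=18:  p_0=18·1+0=18,  q_0=18·0+1=1
…
a_4=8:  p_4=8·359+170=3042,  q_4=8·19+9=161
a_5=1:  p_5=1·3042+359=3401,  q_5=1·161+19=180
fundamental: x₁=3401, y₁=180  (since 11566801 − 357·32400 = 1)

3401 180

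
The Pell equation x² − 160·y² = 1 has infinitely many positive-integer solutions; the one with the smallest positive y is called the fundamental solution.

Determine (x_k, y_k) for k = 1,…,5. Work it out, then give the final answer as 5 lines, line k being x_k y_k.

721 57
1039681 82194
1499219281 118523691
2161873163521 170911080228
3117419602578001 246453659165085

d=160: √d = [12; 1,1,1,5,1,1,1,24] (ℓ=8, even), read p_7/q_7
step 0: (12, 1)  from 12·(1,0) + (0,1)
step 1: (13, 1)  from 1·(12,1) + (1,0)
step 2: (25, 2)  from 1·(13,1) + (12,1)
step 3: (38, 3)  from 1·(25,2) + (13,1)
step 4: (215, 17)  from 5·(38,3) + (25,2)
step 5: (253, 20)  from 1·(215,17) + (38,3)
step 6: (468, 37)  from 1·(253,20) + (215,17)
step 7: (721, 57)  from 1·(468,37) + (253,20)
→ (721, 57).  Check: 721²=519841, 160·57²=519840, difference 1.
(721+57√160)^2 = 1039681 + 82194√160
(721+57√160)^3 = 1499219281 + 118523691√160
(721+57√160)^4 = 2161873163521 + 170911080228√160
(721+57√160)^5 = 3117419602578001 + 246453659165085√160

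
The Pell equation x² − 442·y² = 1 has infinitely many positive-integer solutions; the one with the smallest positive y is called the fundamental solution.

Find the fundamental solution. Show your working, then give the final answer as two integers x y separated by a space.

883 42

√442 → a₀=21, period (42); ℓ=1 odd so k=1
i=0: a=21 ⇒ p=21, q=1
i=1: a=42 ⇒ p=883, q=42
→ (883, 42).  Check: 883²=779689, 442·42²=779688, difference 1.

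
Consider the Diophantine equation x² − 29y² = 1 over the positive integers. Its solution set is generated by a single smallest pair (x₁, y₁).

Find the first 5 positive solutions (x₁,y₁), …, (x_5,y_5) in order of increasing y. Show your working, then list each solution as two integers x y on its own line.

9801 1820
192119201 35675640
3765920568201 699313893460
73819574785756801 13707950903927280
1447011301184484245001 268703252919468649100

[5; 2,1,1,2,10] for √29; ℓ=5 ⇒ convergent index 9
step 0: (5, 1)  from 5·(1,0) + (0,1)
…
step 6: (1524, 283)  from 2·(727,135) + (70,13)
step 7: (2251, 418)  from 1·(1524,283) + (727,135)
step 8: (3775, 701)  from 1·(2251,418) + (1524,283)
step 9: (9801, 1820)  from 2·(3775,701) + (2251,418)
fundamental: x₁=9801, y₁=1820  (since 96059601 − 29·3312400 = 1)
k=2:  x_2 = 9801·9801+29·1820·1820 = 192119201,  y_2 = 9801·1820+1820·9801 = 35675640
k=3:  x_3 = 9801·192119201+29·1820·35675640 = 3765920568201,  y_3 = 9801·35675640+1820·192119201 = 699313893460
k=4:  x_4 = 9801·3765920568201+29·1820·699313893460 = 73819574785756801,  y_4 = 9801·699313893460+1820·3765920568201 = 13707950903927280
k=5:  x_5 = 9801·73819574785756801+29·1820·13707950903927280 = 1447011301184484245001,  y_5 = 9801·13707950903927280+1820·73819574785756801 = 268703252919468649100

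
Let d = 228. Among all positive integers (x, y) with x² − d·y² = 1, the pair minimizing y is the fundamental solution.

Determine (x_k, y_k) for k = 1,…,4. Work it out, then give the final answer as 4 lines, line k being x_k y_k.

[15; 10,30] for √228; ℓ=2 ⇒ convergent index 1
a_0=15:  p_0=15·1+0=15,  q_0=15·0+1=1
a_1=10:  p_1=10·15+1=151,  q_1=10·1+0=10
fundamental: x₁=151, y₁=10  (since 22801 − 228·100 = 1)
n=2: (151,10)∘(151,10) = (151·151+228·10·10, 151·10+10·151) = (45601,3020)
n=3: (45601,3020)∘(151,10) = (151·45601+228·10·3020, 151·3020+10·45601) = (13771351,912030)
n=4: (13771351,912030)∘(151,10) = (151·13771351+228·10·912030, 151·912030+10·13771351) = (4158902401,275430040)

151 10
45601 3020
13771351 912030
4158902401 275430040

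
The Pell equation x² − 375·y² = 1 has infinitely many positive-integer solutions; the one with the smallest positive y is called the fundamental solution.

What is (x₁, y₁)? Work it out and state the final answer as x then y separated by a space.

d=375: √d = [19; 2,1,2,1,5,1,2,1,2,38] (ℓ=10, even), read p_9/q_9
k=0  a_k=19  p_k/q_k = 19/1
k=1  a_k=2  p_k/q_k = 39/2
k=2  a_k=1  p_k/q_k = 58/3
…
k=4  a_k=1  p_k/q_k = 213/11
…
k=6  a_k=1  p_k/q_k = 1433/74
k=7  a_k=2  p_k/q_k = 4086/211
k=8  a_k=1  p_k/q_k = 5519/285
k=9  a_k=2  p_k/q_k = 15124/781
→ (15124, 781).  Check: 15124²=228735376, 375·781²=228735375, difference 1.

15124 781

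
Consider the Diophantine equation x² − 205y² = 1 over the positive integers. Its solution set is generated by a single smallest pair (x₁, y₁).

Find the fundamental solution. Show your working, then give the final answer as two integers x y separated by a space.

39689 2772

d=205: √d = [14; 3,6,1,4,1,6,3,28] (ℓ=8, even), read p_7/q_7
k=0  a_k=14  p_k/q_k = 14/1
k=1  a_k=3  p_k/q_k = 43/3
k=2  a_k=6  p_k/q_k = 272/19
…
k=5  a_k=1  p_k/q_k = 1847/129
k=6  a_k=6  p_k/q_k = 12614/881
k=7  a_k=3  p_k/q_k = 39689/2772
(x₁, y₁) = (39689, 2772);  39689² − 205·2772² = 1 ✓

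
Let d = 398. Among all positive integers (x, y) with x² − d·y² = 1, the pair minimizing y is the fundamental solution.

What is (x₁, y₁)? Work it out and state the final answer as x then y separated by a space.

√398 = [19; 1,18,1,38, …], period ℓ=4 (even) → k=3
step 0: (19, 1)  from 19·(1,0) + (0,1)
…
step 2: (379, 19)  from 18·(20,1) + (19,1)
step 3: (399, 20)  from 1·(379,19) + (20,1)
fundamental: x₁=399, y₁=20  (since 159201 − 398·400 = 1)

399 20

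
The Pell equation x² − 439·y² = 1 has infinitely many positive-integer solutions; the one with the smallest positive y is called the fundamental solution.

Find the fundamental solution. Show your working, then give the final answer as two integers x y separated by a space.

440 21

√439 → a₀=20, period (1,19,1,40); ℓ=4 even so k=3
a_0=20:  p_0=20·1+0=20,  q_0=20·0+1=1
a_1=1:  p_1=1·20+1=21,  q_1=1·1+0=1
a_2=19:  p_2=19·21+20=419,  q_2=19·1+1=20
a_3=1:  p_3=1·419+21=440,  q_3=1·20+1=21
fundamental: x₁=440, y₁=21  (since 193600 − 439·441 = 1)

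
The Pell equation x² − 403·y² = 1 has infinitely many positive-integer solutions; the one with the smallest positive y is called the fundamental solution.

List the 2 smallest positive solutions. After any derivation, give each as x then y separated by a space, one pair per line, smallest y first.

√403 → a₀=20, period (13,2,1,3,1,3,1,2,13,40); ℓ=10 even so k=9
i=0: a=20 ⇒ p=20, q=1
i=1: a=13 ⇒ p=261, q=13
i=2: a=2 ⇒ p=542, q=27
i=3: a=1 ⇒ p=803, q=40
…
i=6: a=3 ⇒ p=14213, q=708
i=7: a=1 ⇒ p=17967, q=895
i=8: a=2 ⇒ p=50147, q=2498
i=9: a=13 ⇒ p=669878, q=33369
fundamental: x₁=669878, y₁=33369  (since 448736534884 − 403·1113490161 = 1)
k=2:  x_2 = 669878·669878+403·33369·33369 = 897473069767,  y_2 = 669878·33369+33369·669878 = 44706317964

669878 33369
897473069767 44706317964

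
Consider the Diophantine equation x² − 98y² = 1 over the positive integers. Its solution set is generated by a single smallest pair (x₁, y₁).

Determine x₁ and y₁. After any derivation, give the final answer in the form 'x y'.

99 10

√98 = [9; 1,8,1,18, …], period ℓ=4 (even) → k=3
k=0  a_k=9  p_k/q_k = 9/1
k=1  a_k=1  p_k/q_k = 10/1
k=2  a_k=8  p_k/q_k = 89/9
k=3  a_k=1  p_k/q_k = 99/10
fundamental: x₁=99, y₁=10  (since 9801 − 98·100 = 1)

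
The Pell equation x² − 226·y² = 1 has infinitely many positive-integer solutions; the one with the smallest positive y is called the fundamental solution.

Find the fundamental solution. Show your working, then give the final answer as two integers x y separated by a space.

d=226: √d = [15; 30] (ℓ=1, odd), read p_1/q_1
step 0: (15, 1)  from 15·(1,0) + (0,1)
step 1: (451, 30)  from 30·(15,1) + (1,0)
(x₁, y₁) = (451, 30);  451² − 226·30² = 1 ✓

451 30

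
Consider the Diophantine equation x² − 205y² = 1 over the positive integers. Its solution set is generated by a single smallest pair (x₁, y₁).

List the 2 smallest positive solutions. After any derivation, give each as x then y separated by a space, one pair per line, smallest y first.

39689 2772
3150433441 220035816

d=205: √d = [14; 3,6,1,4,1,6,3,28] (ℓ=8, even), read p_7/q_7
a_0=14:  p_0=14·1+0=14,  q_0=14·0+1=1
a_1=3:  p_1=3·14+1=43,  q_1=3·1+0=3
a_2=6:  p_2=6·43+14=272,  q_2=6·3+1=19
a_3=1:  p_3=1·272+43=315,  q_3=1·19+3=22
a_4=4:  p_4=4·315+272=1532,  q_4=4·22+19=107
a_5=1:  p_5=1·1532+315=1847,  q_5=1·107+22=129
a_6=6:  p_6=6·1847+1532=12614,  q_6=6·129+107=881
a_7=3:  p_7=3·12614+1847=39689,  q_7=3·881+129=2772
→ (39689, 2772).  Check: 39689²=1575216721, 205·2772²=1575216720, difference 1.
n=2: (39689,2772)∘(39689,2772) = (39689·39689+205·2772·2772, 39689·2772+2772·39689) = (3150433441,220035816)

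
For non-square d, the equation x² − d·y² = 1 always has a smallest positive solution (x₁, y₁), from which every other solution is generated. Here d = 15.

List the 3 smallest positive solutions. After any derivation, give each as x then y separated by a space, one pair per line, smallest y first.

√15 = [3; 1,6, …], period ℓ=2 (even) → k=1
a_0=3:  p_0=3·1+0=3,  q_0=3·0+1=1
a_1=1:  p_1=1·3+1=4,  q_1=1·1+0=1
(x₁, y₁) = (4, 1);  4² − 15·1² = 1 ✓
n=2: (4,1)∘(4,1) = (4·4+15·1·1, 4·1+1·4) = (31,8)
n=3: (31,8)∘(4,1) = (4·31+15·1·8, 4·8+1·31) = (244,63)

4 1
31 8
244 63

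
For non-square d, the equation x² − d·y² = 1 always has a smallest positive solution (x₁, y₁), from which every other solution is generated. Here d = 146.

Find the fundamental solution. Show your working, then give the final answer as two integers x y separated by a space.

145 12

√146 → a₀=12, period (12,24); ℓ=2 even so k=1
a_0=12:  p_0=12·1+0=12,  q_0=12·0+1=1
a_1=12:  p_1=12·12+1=145,  q_1=12·1+0=12
fundamental: x₁=145, y₁=12  (since 21025 − 146·144 = 1)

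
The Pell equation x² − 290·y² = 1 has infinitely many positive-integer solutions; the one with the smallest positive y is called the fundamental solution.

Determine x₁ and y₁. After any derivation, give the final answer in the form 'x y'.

√290 = [17; 34, …], period ℓ=1 (odd) → k=1
step 0: (17, 1)  from 17·(1,0) + (0,1)
step 1: (579, 34)  from 34·(17,1) + (1,0)
fundamental: x₁=579, y₁=34  (since 335241 − 290·1156 = 1)

579 34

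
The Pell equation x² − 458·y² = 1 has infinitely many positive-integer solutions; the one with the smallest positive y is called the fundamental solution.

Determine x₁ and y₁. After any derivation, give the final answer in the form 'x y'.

22899 1070

√458 = [21; 2,2,42, …], period ℓ=3 (odd) → k=5
a_0=21:  p_0=21·1+0=21,  q_0=21·0+1=1
…
a_2=2:  p_2=2·43+21=107,  q_2=2·2+1=5
a_3=42:  p_3=42·107+43=4537,  q_3=42·5+2=212
a_4=2:  p_4=2·4537+107=9181,  q_4=2·212+5=429
a_5=2:  p_5=2·9181+4537=22899,  q_5=2·429+212=1070
(x₁, y₁) = (22899, 1070);  22899² − 458·1070² = 1 ✓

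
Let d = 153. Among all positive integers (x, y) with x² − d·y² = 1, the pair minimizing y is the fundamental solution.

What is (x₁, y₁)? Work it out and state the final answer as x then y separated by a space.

2177 176

√153 → a₀=12, period (2,1,2,2,2,1,2,24); ℓ=8 even so k=7
i=0: a=12 ⇒ p=12, q=1
…
i=3: a=2 ⇒ p=99, q=8
i=4: a=2 ⇒ p=235, q=19
i=5: a=2 ⇒ p=569, q=46
i=6: a=1 ⇒ p=804, q=65
i=7: a=2 ⇒ p=2177, q=176
fundamental: x₁=2177, y₁=176  (since 4739329 − 153·30976 = 1)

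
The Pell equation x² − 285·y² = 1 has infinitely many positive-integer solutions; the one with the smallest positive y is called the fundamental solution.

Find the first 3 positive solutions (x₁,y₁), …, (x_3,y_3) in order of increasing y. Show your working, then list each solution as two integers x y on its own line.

√285 → a₀=16, period (1,7,2,7,1,32); ℓ=6 even so k=5
i=0: a=16 ⇒ p=16, q=1
i=1: a=1 ⇒ p=17, q=1
i=2: a=7 ⇒ p=135, q=8
i=3: a=2 ⇒ p=287, q=17
i=4: a=7 ⇒ p=2144, q=127
i=5: a=1 ⇒ p=2431, q=144
(x₁, y₁) = (2431, 144);  2431² − 285·144² = 1 ✓
(x_2, y_2) = (2431·2431 + 285·144·144, 2431·144 + 144·2431) = (11819521, 700128)
(x_3, y_3) = (2431·11819521 + 285·144·700128, 2431·700128 + 144·11819521) = (57466508671, 3404022192)

2431 144
11819521 700128
57466508671 3404022192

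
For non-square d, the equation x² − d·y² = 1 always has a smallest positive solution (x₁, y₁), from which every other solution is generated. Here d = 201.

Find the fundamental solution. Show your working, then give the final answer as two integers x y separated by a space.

√201 → a₀=14, period (5,1,1,1,2,…,1,5,28); ℓ=14 even so k=13
k=0  a_k=14  p_k/q_k = 14/1
k=1  a_k=5  p_k/q_k = 71/5
k=2  a_k=1  p_k/q_k = 85/6
k=3  a_k=1  p_k/q_k = 156/11
k=4  a_k=1  p_k/q_k = 241/17
…
k=6  a_k=1  p_k/q_k = 879/62
k=7  a_k=8  p_k/q_k = 7670/541
…
k=9  a_k=2  p_k/q_k = 24768/1747
k=10  a_k=1  p_k/q_k = 33317/2350
k=11  a_k=1  p_k/q_k = 58085/4097
k=12  a_k=1  p_k/q_k = 91402/6447
k=13  a_k=5  p_k/q_k = 515095/36332
→ (515095, 36332).  Check: 515095²=265322859025, 201·36332²=265322859024, difference 1.

515095 36332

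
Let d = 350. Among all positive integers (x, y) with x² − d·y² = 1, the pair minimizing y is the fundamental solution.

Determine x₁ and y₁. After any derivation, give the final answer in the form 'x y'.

449 24

√350 = [18; 1,2,2,2,1,36, …], period ℓ=6 (even) → k=5
k=0  a_k=18  p_k/q_k = 18/1
…
k=2  a_k=2  p_k/q_k = 56/3
…
k=4  a_k=2  p_k/q_k = 318/17
k=5  a_k=1  p_k/q_k = 449/24
fundamental: x₁=449, y₁=24  (since 201601 − 350·576 = 1)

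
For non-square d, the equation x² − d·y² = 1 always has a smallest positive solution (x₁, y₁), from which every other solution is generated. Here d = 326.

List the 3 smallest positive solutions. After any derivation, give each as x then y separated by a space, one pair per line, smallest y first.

325 18
211249 11700
137311525 7604982

√326 = [18; 18,36, …], period ℓ=2 (even) → k=1
a_0=18:  p_0=18·1+0=18,  q_0=18·0+1=1
a_1=18:  p_1=18·18+1=325,  q_1=18·1+0=18
→ (325, 18).  Check: 325²=105625, 326·18²=105624, difference 1.
(x_2, y_2) = (325·325 + 326·18·18, 325·18 + 18·325) = (211249, 11700)
(x_3, y_3) = (325·211249 + 326·18·11700, 325·11700 + 18·211249) = (137311525, 7604982)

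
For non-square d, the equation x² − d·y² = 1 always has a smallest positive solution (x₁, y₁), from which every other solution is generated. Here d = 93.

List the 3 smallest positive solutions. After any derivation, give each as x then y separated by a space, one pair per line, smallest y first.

12151 1260
295293601 30620520
7176225079351 744139875780

[9; 1,1,1,4,6,4,1,1,1,18] for √93; ℓ=10 ⇒ convergent index 9
i=0: a=9 ⇒ p=9, q=1
…
i=2: a=1 ⇒ p=19, q=2
…
i=4: a=4 ⇒ p=135, q=14
…
i=6: a=4 ⇒ p=3491, q=362
i=7: a=1 ⇒ p=4330, q=449
i=8: a=1 ⇒ p=7821, q=811
i=9: a=1 ⇒ p=12151, q=1260
→ (12151, 1260).  Check: 12151²=147646801, 93·1260²=147646800, difference 1.
(12151+1260√93)^2 = 295293601 + 30620520√93
(12151+1260√93)^3 = 7176225079351 + 744139875780√93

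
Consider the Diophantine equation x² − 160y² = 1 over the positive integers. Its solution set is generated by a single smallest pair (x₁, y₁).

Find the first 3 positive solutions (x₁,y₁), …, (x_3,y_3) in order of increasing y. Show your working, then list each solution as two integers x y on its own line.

721 57
1039681 82194
1499219281 118523691

√160 → a₀=12, period (1,1,1,5,1,1,1,24); ℓ=8 even so k=7
k=0  a_k=12  p_k/q_k = 12/1
…
k=6  a_k=1  p_k/q_k = 468/37
k=7  a_k=1  p_k/q_k = 721/57
(x₁, y₁) = (721, 57);  721² − 160·57² = 1 ✓
n=2: (721,57)∘(721,57) = (721·721+160·57·57, 721·57+57·721) = (1039681,82194)
n=3: (1039681,82194)∘(721,57) = (721·1039681+160·57·82194, 721·82194+57·1039681) = (1499219281,118523691)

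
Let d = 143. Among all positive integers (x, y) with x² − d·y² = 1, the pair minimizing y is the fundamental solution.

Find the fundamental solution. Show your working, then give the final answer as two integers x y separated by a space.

d=143: √d = [11; 1,22] (ℓ=2, even), read p_1/q_1
i=0: a=11 ⇒ p=11, q=1
i=1: a=1 ⇒ p=12, q=1
(x₁, y₁) = (12, 1);  12² − 143·1² = 1 ✓

12 1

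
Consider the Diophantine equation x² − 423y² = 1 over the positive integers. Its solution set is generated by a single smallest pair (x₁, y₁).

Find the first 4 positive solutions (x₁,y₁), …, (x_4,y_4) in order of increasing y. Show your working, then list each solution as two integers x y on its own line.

d=423: √d = [20; 1,1,3,4,3,1,1,40] (ℓ=8, even), read p_7/q_7
i=0: a=20 ⇒ p=20, q=1
i=1: a=1 ⇒ p=21, q=1
…
i=3: a=3 ⇒ p=144, q=7
…
i=5: a=3 ⇒ p=1995, q=97
i=6: a=1 ⇒ p=2612, q=127
i=7: a=1 ⇒ p=4607, q=224
(x₁, y₁) = (4607, 224);  4607² − 423·224² = 1 ✓
k=2:  x_2 = 4607·4607+423·224·224 = 42448897,  y_2 = 4607·224+224·4607 = 2063936
k=3:  x_3 = 4607·42448897+423·224·2063936 = 391124132351,  y_3 = 4607·2063936+224·42448897 = 19017106080
k=4:  x_4 = 4607·391124132351+423·224·19017106080 = 3603817713033217,  y_4 = 4607·19017106080+224·391124132351 = 175223613357184

4607 224
42448897 2063936
391124132351 19017106080
3603817713033217 175223613357184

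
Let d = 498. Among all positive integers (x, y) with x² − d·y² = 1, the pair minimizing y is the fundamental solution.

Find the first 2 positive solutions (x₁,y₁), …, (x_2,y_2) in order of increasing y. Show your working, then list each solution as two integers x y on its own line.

179777 8056
64639539457 2896567024

d=498: √d = [22; 3,6,22,6,3,44] (ℓ=6, even), read p_5/q_5
k=0  a_k=22  p_k/q_k = 22/1
…
k=2  a_k=6  p_k/q_k = 424/19
…
k=4  a_k=6  p_k/q_k = 56794/2545
k=5  a_k=3  p_k/q_k = 179777/8056
→ (179777, 8056).  Check: 179777²=32319769729, 498·8056²=32319769728, difference 1.
(x_2, y_2) = (179777·179777 + 498·8056·8056, 179777·8056 + 8056·179777) = (64639539457, 2896567024)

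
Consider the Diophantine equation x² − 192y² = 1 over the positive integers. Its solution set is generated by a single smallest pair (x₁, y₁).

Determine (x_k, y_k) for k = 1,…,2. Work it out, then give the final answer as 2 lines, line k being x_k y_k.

97 7
18817 1358

√192 → a₀=13, period (1,5,1,26); ℓ=4 even so k=3
i=0: a=13 ⇒ p=13, q=1
i=1: a=1 ⇒ p=14, q=1
i=2: a=5 ⇒ p=83, q=6
i=3: a=1 ⇒ p=97, q=7
→ (97, 7).  Check: 97²=9409, 192·7²=9408, difference 1.
(x_2, y_2) = (97·97 + 192·7·7, 97·7 + 7·97) = (18817, 1358)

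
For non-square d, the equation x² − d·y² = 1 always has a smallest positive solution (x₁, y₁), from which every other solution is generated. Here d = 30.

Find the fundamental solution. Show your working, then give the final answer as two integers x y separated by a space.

[5; 2,10] for √30; ℓ=2 ⇒ convergent index 1
i=0: a=5 ⇒ p=5, q=1
i=1: a=2 ⇒ p=11, q=2
(x₁, y₁) = (11, 2);  11² − 30·2² = 1 ✓

11 2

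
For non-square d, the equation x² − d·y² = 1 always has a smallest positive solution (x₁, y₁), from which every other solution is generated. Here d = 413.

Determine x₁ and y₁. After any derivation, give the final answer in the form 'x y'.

113399 5580

√413 = [20; 3,9,1,4,1,9,3,40, …], period ℓ=8 (even) → k=7
step 0: (20, 1)  from 20·(1,0) + (0,1)
step 1: (61, 3)  from 3·(20,1) + (1,0)
step 2: (569, 28)  from 9·(61,3) + (20,1)
…
step 4: (3089, 152)  from 4·(630,31) + (569,28)
step 5: (3719, 183)  from 1·(3089,152) + (630,31)
step 6: (36560, 1799)  from 9·(3719,183) + (3089,152)
step 7: (113399, 5580)  from 3·(36560,1799) + (3719,183)
→ (113399, 5580).  Check: 113399²=12859333201, 413·5580²=12859333200, difference 1.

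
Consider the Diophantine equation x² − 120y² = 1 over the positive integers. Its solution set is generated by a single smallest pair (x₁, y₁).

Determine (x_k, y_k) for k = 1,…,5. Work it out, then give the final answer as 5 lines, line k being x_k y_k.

11 1
241 22
5291 483
116161 10604
2550251 232805

d=120: √d = [10; 1,20] (ℓ=2, even), read p_1/q_1
i=0: a=10 ⇒ p=10, q=1
i=1: a=1 ⇒ p=11, q=1
(x₁, y₁) = (11, 1);  11² − 120·1² = 1 ✓
(11+1√120)^2 = 241 + 22√120
(11+1√120)^3 = 5291 + 483√120
(11+1√120)^4 = 116161 + 10604√120
(11+1√120)^5 = 2550251 + 232805√120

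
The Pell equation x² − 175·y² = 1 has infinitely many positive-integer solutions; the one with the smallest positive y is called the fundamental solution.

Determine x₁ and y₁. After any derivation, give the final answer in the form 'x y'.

√175 = [13; 4,2,1,2,4,26, …], period ℓ=6 (even) → k=5
i=0: a=13 ⇒ p=13, q=1
i=1: a=4 ⇒ p=53, q=4
i=2: a=2 ⇒ p=119, q=9
i=3: a=1 ⇒ p=172, q=13
i=4: a=2 ⇒ p=463, q=35
i=5: a=4 ⇒ p=2024, q=153
(x₁, y₁) = (2024, 153);  2024² − 175·153² = 1 ✓

2024 153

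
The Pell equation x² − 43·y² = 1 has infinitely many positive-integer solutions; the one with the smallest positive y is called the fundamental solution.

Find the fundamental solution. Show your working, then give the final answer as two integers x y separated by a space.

3482 531

d=43: √d = [6; 1,1,3,1,5,1,3,1,1,12] (ℓ=10, even), read p_9/q_9
k=0  a_k=6  p_k/q_k = 6/1
…
k=3  a_k=3  p_k/q_k = 46/7
k=4  a_k=1  p_k/q_k = 59/9
…
k=6  a_k=1  p_k/q_k = 400/61
k=7  a_k=3  p_k/q_k = 1541/235
k=8  a_k=1  p_k/q_k = 1941/296
k=9  a_k=1  p_k/q_k = 3482/531
fundamental: x₁=3482, y₁=531  (since 12124324 − 43·281961 = 1)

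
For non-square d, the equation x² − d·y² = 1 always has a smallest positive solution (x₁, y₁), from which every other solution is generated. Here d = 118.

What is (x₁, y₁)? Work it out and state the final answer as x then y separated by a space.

306917 28254

√118 = [10; 1,6,3,2,10,2,3,6,1,20, …], period ℓ=10 (even) → k=9
k=0  a_k=10  p_k/q_k = 10/1
…
k=2  a_k=6  p_k/q_k = 76/7
k=3  a_k=3  p_k/q_k = 239/22
…
k=5  a_k=10  p_k/q_k = 5779/532
…
k=7  a_k=3  p_k/q_k = 42115/3877
k=8  a_k=6  p_k/q_k = 264802/24377
k=9  a_k=1  p_k/q_k = 306917/28254
→ (306917, 28254).  Check: 306917²=94198044889, 118·28254²=94198044888, difference 1.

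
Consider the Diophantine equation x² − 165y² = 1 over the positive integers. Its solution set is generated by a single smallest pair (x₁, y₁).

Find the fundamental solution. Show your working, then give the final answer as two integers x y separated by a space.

1079 84

√165 = [12; 1,5,2,5,1,24, …], period ℓ=6 (even) → k=5
i=0: a=12 ⇒ p=12, q=1
…
i=2: a=5 ⇒ p=77, q=6
i=3: a=2 ⇒ p=167, q=13
i=4: a=5 ⇒ p=912, q=71
i=5: a=1 ⇒ p=1079, q=84
fundamental: x₁=1079, y₁=84  (since 1164241 − 165·7056 = 1)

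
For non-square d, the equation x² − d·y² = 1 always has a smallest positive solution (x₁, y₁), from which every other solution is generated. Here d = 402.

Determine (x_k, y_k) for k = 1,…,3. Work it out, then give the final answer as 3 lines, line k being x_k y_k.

d=402: √d = [20; 20,40] (ℓ=2, even), read p_1/q_1
a_0=20:  p_0=20·1+0=20,  q_0=20·0+1=1
a_1=20:  p_1=20·20+1=401,  q_1=20·1+0=20
→ (401, 20).  Check: 401²=160801, 402·20²=160800, difference 1.
n=2: (401,20)∘(401,20) = (401·401+402·20·20, 401·20+20·401) = (321601,16040)
n=3: (321601,16040)∘(401,20) = (401·321601+402·20·16040, 401·16040+20·321601) = (257923601,12864060)

401 20
321601 16040
257923601 12864060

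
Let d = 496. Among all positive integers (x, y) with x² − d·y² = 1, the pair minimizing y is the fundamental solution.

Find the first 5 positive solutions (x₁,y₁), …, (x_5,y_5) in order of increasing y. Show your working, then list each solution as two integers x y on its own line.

4620799 207480
42703566796801 1917446753040
394649197502177907199 17720272078000750440
3647189234337689639247667201 163763630995505661818050080
33705856733676329245494460531519999 1513437644680785412974289982477400

[22; 3,1,2,4,1,…,1,3,44] for √496; ℓ=16 ⇒ convergent index 15
a_0=22:  p_0=22·1+0=22,  q_0=22·0+1=1
…
a_7=2:  p_7=2·2383+1314=6080,  q_7=2·107+59=273
…
a_9=2:  p_9=2·14543+6080=35166,  q_9=2·653+273=1579
…
a_13=2:  p_13=2·389209+84875=863293,  q_13=2·17476+3811=38763
a_14=1:  p_14=1·863293+389209=1252502,  q_14=1·38763+17476=56239
a_15=3:  p_15=3·1252502+863293=4620799,  q_15=3·56239+38763=207480
→ (4620799, 207480).  Check: 4620799²=21351783398401, 496·207480²=21351783398400, difference 1.
k=2:  x_2 = 4620799·4620799+496·207480·207480 = 42703566796801,  y_2 = 4620799·207480+207480·4620799 = 1917446753040
k=3:  x_3 = 4620799·42703566796801+496·207480·1917446753040 = 394649197502177907199,  y_3 = 4620799·1917446753040+207480·42703566796801 = 17720272078000750440
k=4:  x_4 = 4620799·394649197502177907199+496·207480·17720272078000750440 = 3647189234337689639247667201,  y_4 = 4620799·17720272078000750440+207480·394649197502177907199 = 163763630995505661818050080
k=5:  x_5 = 4620799·3647189234337689639247667201+496·207480·163763630995505661818050080 = 33705856733676329245494460531519999,  y_5 = 4620799·163763630995505661818050080+207480·3647189234337689639247667201 = 1513437644680785412974289982477400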